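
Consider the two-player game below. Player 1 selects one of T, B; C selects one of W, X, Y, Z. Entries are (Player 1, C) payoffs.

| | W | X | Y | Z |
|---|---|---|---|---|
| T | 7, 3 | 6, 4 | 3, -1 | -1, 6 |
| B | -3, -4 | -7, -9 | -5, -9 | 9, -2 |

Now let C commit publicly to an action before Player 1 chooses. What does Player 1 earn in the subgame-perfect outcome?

Work backward from Player 1's decision.
- W: Player 1 compares 7, -3 and picks T; C would get 3.
- X: Player 1 compares 6, -7 and picks T; C would get 4.
- Y: Player 1 compares 3, -5 and picks T; C would get -1.
- Z: Player 1 compares -1, 9 and picks B; C would get -2.
C's induced payoffs are 3, 4, -1, -2, so C commits to X. Subgame-perfect outcome: (T, X) with payoffs (6, 4).

6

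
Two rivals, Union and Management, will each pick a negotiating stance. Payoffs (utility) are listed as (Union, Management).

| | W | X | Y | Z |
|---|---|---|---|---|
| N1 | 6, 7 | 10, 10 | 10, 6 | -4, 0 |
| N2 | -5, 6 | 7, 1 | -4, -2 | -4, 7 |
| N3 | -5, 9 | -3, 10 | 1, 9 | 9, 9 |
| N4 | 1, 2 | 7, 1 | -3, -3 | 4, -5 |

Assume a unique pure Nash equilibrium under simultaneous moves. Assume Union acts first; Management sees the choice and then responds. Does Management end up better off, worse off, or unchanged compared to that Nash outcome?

unchanged

Backward induction with Union moving first.
- N1: Management compares 7, 10, 6, 0 and picks X; Union would get 10.
- N2: Management compares 6, 1, -2, 7 and picks Z; Union would get -4.
- N3: Management compares 9, 10, 9, 9 and picks X; Union would get -3.
- N4: Management compares 2, 1, -3, -5 and picks W; Union would get 1.
Among 10, -4, -3, 1, the best is 10 at N1. Subgame-perfect outcome: (N1, X) with payoffs (10, 10).
For the simultaneous game, intersect best replies.
Union's best replies: W→N1; X→N1; Y→N1; Z→N3.
Management's best replies: N1→X; N2→Z; N3→X; N4→W.
The unique mutual best reply is (N1, X), giving (10, 10).
Management earns 10 sequentially versus 10 at the Nash outcome: unchanged.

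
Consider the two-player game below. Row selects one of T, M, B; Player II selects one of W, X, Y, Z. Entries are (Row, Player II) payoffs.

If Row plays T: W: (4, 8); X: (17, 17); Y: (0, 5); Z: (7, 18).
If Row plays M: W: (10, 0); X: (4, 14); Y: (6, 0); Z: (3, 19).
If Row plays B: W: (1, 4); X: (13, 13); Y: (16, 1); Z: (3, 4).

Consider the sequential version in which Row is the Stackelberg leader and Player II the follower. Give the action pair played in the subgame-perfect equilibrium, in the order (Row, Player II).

Work backward from Player II's decision.
- T: BR = Z, leader payoff 7.
- M: BR = Z, leader payoff 3.
- B: BR = X, leader payoff 13.
Row's induced payoffs are 7, 3, 13, so Row commits to B. Subgame-perfect outcome: (B, X) with payoffs (13, 13).

(B, X)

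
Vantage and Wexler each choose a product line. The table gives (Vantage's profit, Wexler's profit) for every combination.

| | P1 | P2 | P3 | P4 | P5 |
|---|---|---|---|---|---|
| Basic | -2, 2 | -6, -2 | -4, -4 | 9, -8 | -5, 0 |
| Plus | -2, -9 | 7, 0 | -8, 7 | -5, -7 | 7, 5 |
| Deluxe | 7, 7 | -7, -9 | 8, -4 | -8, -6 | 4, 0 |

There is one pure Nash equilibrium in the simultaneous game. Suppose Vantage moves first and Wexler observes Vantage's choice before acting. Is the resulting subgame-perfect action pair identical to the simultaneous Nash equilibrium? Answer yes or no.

Work backward from Wexler's decision.
- Basic: BR = P1, leader payoff -2.
- Plus: BR = P3, leader payoff -8.
- Deluxe: BR = P1, leader payoff 7.
Among -2, -8, 7, the best is 7 at Deluxe. Subgame-perfect outcome: (Deluxe, P1) with payoffs (7, 7).
Under simultaneous play:
Vantage's best replies: P1→Deluxe; P2→Plus; P3→Deluxe; P4→Basic; P5→Plus.
Wexler's best replies: Basic→P1; Plus→P3; Deluxe→P1.
The unique mutual best reply is (Deluxe, P1), giving (7, 7).
Sequential outcome (Deluxe, P1) coincides with the Nash profile (Deluxe, P1).

yes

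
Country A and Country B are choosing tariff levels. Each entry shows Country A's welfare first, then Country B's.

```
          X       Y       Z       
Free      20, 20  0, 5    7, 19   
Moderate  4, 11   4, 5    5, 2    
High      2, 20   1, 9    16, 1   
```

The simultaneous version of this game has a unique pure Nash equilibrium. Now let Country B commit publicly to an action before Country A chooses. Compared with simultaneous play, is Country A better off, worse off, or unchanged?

Backward induction with Country B moving first.
- X: Country A compares 20, 4, 2 and picks Free; Country B would get 20.
- Y: Country A compares 0, 4, 1 and picks Moderate; Country B would get 5.
- Z: Country A compares 7, 5, 16 and picks High; Country B would get 1.
Maximizing over 20, 5, 1, Country B chooses X. Subgame-perfect outcome: (Free, X) with payoffs (20, 20).
Under simultaneous play:
Country A's best replies: X→Free; Y→Moderate; Z→High.
Country B's best replies: Free→X; Moderate→X; High→X.
The unique mutual best reply is (Free, X), giving (20, 20).
Country A earns 20 sequentially versus 20 at the Nash outcome: unchanged.

unchanged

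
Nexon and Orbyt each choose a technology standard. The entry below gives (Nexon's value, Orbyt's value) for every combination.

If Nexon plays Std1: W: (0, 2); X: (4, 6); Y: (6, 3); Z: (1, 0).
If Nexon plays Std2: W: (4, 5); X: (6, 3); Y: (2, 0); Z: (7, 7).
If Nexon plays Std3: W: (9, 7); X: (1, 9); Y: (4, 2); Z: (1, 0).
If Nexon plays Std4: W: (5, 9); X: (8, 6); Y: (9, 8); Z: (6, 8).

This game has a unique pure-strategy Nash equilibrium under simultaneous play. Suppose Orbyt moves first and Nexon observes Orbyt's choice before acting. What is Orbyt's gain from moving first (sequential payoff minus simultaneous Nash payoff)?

Work backward from Nexon's decision.
- W: BR = Std3, leader payoff 7.
- X: BR = Std4, leader payoff 6.
- Y: BR = Std4, leader payoff 8.
- Z: BR = Std2, leader payoff 7.
Maximizing over 7, 6, 8, 7, Orbyt chooses Y. Subgame-perfect outcome: (Std4, Y) with payoffs (9, 8).
For the simultaneous game, intersect best replies.
Nexon's best replies: W→Std3; X→Std4; Y→Std4; Z→Std2.
Orbyt's best replies: Std1→X; Std2→Z; Std3→X; Std4→W.
Only (Std2, Z) has each player best-responding; Nash payoffs (7, 7).
Orbyt's commitment gain: 8 − 7 = 1.

1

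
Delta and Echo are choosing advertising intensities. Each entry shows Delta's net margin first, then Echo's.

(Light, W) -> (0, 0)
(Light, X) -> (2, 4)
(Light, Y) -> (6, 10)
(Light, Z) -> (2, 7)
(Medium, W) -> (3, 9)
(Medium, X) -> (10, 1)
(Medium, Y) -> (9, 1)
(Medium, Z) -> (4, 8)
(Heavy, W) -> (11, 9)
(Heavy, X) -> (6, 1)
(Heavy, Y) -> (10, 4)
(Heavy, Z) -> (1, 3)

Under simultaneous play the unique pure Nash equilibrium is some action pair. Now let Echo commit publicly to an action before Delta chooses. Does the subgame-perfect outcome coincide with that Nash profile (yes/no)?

Solve by backward induction (Echo leads).
- W → Delta plays Heavy (best of 0, 3, 11); Echo gets 9.
- X → Delta plays Medium (best of 2, 10, 6); Echo gets 1.
- Y → Delta plays Heavy (best of 6, 9, 10); Echo gets 4.
- Z → Delta plays Medium (best of 2, 4, 1); Echo gets 8.
Among 9, 1, 4, 8, the best is 9 at W. Subgame-perfect outcome: (Heavy, W) with payoffs (11, 9).
For the simultaneous game, intersect best replies.
Delta's best replies: W→Heavy; X→Medium; Y→Heavy; Z→Medium.
Echo's best replies: Light→Y; Medium→W; Heavy→W.
The unique mutual best reply is (Heavy, W), giving (11, 9).
Sequential outcome (Heavy, W) coincides with the Nash profile (Heavy, W).

yes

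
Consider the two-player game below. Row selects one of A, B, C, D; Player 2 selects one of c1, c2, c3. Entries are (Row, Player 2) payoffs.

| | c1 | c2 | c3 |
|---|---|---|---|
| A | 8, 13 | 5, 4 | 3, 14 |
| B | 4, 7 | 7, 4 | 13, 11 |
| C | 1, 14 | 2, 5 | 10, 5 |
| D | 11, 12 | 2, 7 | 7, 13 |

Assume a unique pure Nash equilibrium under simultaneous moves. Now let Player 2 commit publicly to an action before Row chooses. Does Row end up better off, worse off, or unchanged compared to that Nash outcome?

Backward induction with Player 2 moving first.
- c1: BR = D, leader payoff 12.
- c2: BR = B, leader payoff 4.
- c3: BR = B, leader payoff 11.
Maximizing over 12, 4, 11, Player 2 chooses c1. Subgame-perfect outcome: (D, c1) with payoffs (11, 12).
Under simultaneous play:
Row's best replies: c1→D; c2→B; c3→B.
Player 2's best replies: A→c3; B→c3; C→c1; D→c3.
The unique mutual best reply is (B, c3), giving (13, 11).
Row earns 11 sequentially versus 13 at the Nash outcome: worse off.

worse off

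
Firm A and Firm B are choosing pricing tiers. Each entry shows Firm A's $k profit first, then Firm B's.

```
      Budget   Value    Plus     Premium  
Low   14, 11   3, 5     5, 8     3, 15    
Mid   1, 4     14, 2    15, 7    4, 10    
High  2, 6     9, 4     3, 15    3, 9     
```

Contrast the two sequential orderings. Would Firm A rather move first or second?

If Firm A leads: Firm B's best replies are Low→Premium, Mid→Premium, High→Plus; Firm A's induced payoffs 3, 4, 3; outcome (Mid, Premium), payoffs (4, 10).
If Firm B leads: Firm A's best replies are Budget→Low, Value→Mid, Plus→Mid, Premium→Mid; Firm B's induced payoffs 11, 2, 7, 10; outcome (Low, Budget), payoffs (14, 11).
Firm A gets 4 moving first and 14 moving second, so Firm A prefers to move second.

second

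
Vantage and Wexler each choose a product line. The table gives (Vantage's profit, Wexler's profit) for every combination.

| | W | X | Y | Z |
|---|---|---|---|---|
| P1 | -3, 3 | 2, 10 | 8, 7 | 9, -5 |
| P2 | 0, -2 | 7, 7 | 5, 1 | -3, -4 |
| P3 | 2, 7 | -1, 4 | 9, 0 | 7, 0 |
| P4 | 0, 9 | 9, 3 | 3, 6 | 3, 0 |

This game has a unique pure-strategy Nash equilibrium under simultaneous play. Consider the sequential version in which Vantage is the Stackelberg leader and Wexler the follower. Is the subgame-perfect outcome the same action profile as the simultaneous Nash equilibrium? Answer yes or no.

no

Solve by backward induction (Vantage leads).
- P1: BR = X, leader payoff 2.
- P2: BR = X, leader payoff 7.
- P3: BR = W, leader payoff 2.
- P4: BR = W, leader payoff 0.
Among 2, 7, 2, 0, the best is 7 at P2. Subgame-perfect outcome: (P2, X) with payoffs (7, 7).
Under simultaneous play:
Vantage's best replies: W→P3; X→P4; Y→P3; Z→P1.
Wexler's best replies: P1→X; P2→X; P3→W; P4→W.
The unique mutual best reply is (P3, W), giving (2, 7).
Sequential outcome (P2, X) differs from the Nash profile (P3, W).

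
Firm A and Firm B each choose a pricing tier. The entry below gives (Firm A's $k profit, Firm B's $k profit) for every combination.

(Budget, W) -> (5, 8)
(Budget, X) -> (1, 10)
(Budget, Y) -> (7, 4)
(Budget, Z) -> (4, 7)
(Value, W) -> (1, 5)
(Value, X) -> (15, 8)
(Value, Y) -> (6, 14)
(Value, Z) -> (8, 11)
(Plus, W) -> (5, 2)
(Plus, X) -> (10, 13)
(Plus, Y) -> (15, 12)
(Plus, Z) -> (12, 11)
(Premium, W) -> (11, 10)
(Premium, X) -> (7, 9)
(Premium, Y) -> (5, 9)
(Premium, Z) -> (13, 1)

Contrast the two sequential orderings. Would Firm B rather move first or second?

first

If Firm A leads: Firm B's best replies are Budget→X, Value→Y, Plus→X, Premium→W; Firm A's induced payoffs 1, 6, 10, 11; outcome (Premium, W), payoffs (11, 10).
If Firm B leads: Firm A's best replies are W→Premium, X→Value, Y→Plus, Z→Premium; Firm B's induced payoffs 10, 8, 12, 1; outcome (Plus, Y), payoffs (15, 12).
Firm B gets 12 moving first and 10 moving second, so Firm B prefers to move first.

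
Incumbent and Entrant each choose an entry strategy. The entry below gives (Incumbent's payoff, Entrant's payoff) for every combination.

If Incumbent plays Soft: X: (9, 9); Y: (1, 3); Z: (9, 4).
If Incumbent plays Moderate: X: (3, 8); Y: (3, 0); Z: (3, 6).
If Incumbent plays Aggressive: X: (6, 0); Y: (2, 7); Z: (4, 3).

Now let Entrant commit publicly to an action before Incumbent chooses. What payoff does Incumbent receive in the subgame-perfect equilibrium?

9

Solve by backward induction (Entrant leads).
- X: BR = Soft, leader payoff 9.
- Y: BR = Moderate, leader payoff 0.
- Z: BR = Soft, leader payoff 4.
Maximizing over 9, 0, 4, Entrant chooses X. Subgame-perfect outcome: (Soft, X) with payoffs (9, 9).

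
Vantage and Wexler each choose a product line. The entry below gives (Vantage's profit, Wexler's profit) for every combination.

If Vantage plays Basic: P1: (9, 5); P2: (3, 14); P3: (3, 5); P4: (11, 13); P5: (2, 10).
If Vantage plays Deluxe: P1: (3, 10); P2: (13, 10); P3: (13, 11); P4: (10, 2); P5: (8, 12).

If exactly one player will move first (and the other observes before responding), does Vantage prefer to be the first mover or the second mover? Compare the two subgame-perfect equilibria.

second

If Vantage leads: Wexler's best replies are Basic→P2, Deluxe→P5; Vantage's induced payoffs 3, 8; outcome (Deluxe, P5), payoffs (8, 12).
If Wexler leads: Vantage's best replies are P1→Basic, P2→Deluxe, P3→Deluxe, P4→Basic, P5→Deluxe; Wexler's induced payoffs 5, 10, 11, 13, 12; outcome (Basic, P4), payoffs (11, 13).
Vantage gets 8 moving first and 11 moving second, so Vantage prefers to move second.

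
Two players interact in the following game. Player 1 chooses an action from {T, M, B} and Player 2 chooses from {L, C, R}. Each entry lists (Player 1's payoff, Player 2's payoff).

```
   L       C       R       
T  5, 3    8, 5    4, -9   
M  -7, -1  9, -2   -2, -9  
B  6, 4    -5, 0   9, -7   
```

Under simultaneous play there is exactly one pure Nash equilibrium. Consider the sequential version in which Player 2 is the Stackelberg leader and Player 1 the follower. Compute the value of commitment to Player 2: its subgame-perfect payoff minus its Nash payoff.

Work backward from Player 1's decision.
- L → Player 1 plays B (best of 5, -7, 6); Player 2 gets 4.
- C → Player 1 plays M (best of 8, 9, -5); Player 2 gets -2.
- R → Player 1 plays B (best of 4, -2, 9); Player 2 gets -7.
Player 2's induced payoffs are 4, -2, -7, so Player 2 commits to L. Subgame-perfect outcome: (B, L) with payoffs (6, 4).
Under simultaneous play:
Player 1's best replies: L→B; C→M; R→B.
Player 2's best replies: T→C; M→L; B→L.
The unique mutual best reply is (B, L), giving (6, 4).
Player 2's commitment gain: 4 − 4 = 0.

0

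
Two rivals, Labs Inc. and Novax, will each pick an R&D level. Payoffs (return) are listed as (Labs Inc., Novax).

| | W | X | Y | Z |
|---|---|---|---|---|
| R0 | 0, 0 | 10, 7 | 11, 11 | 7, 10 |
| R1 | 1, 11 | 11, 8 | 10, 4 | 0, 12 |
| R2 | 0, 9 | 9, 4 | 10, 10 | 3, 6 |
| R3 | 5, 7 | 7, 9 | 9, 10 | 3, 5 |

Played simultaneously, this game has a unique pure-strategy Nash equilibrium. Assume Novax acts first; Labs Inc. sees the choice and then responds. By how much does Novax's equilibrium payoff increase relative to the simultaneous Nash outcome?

Work backward from Labs Inc.'s decision.
- W: Labs Inc. compares 0, 1, 0, 5 and picks R3; Novax would get 7.
- X: Labs Inc. compares 10, 11, 9, 7 and picks R1; Novax would get 8.
- Y: Labs Inc. compares 11, 10, 10, 9 and picks R0; Novax would get 11.
- Z: Labs Inc. compares 7, 0, 3, 3 and picks R0; Novax would get 10.
Among 7, 8, 11, 10, the best is 11 at Y. Subgame-perfect outcome: (R0, Y) with payoffs (11, 11).
Now find the simultaneous Nash equilibrium.
Labs Inc.'s best replies: W→R3; X→R1; Y→R0; Z→R0.
Novax's best replies: R0→Y; R1→Z; R2→Y; R3→Y.
Only (R0, Y) has each player best-responding; Nash payoffs (11, 11).
Novax's commitment gain: 11 − 11 = 0.

0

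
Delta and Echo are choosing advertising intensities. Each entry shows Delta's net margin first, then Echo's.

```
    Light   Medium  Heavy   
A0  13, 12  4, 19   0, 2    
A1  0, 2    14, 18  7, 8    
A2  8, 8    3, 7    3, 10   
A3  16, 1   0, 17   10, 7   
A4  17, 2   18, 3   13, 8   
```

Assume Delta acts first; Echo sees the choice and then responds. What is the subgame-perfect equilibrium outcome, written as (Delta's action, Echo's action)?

Echo best-responds to each possible Delta move:
- A0 → Echo plays Medium (best of 12, 19, 2); Delta gets 4.
- A1 → Echo plays Medium (best of 2, 18, 8); Delta gets 14.
- A2 → Echo plays Heavy (best of 8, 7, 10); Delta gets 3.
- A3 → Echo plays Medium (best of 1, 17, 7); Delta gets 0.
- A4 → Echo plays Heavy (best of 2, 3, 8); Delta gets 13.
Maximizing over 4, 14, 3, 0, 13, Delta chooses A1. Subgame-perfect outcome: (A1, Medium) with payoffs (14, 18).

(A1, Medium)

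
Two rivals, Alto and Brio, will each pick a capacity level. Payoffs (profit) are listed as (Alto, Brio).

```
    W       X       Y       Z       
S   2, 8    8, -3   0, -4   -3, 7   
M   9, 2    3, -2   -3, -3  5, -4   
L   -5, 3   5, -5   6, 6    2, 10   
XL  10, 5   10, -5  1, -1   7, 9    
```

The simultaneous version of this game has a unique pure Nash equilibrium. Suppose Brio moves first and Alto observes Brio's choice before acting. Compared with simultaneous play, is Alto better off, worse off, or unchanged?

unchanged

Backward induction with Brio moving first.
- W → Alto plays XL (best of 2, 9, -5, 10); Brio gets 5.
- X → Alto plays XL (best of 8, 3, 5, 10); Brio gets -5.
- Y → Alto plays L (best of 0, -3, 6, 1); Brio gets 6.
- Z → Alto plays XL (best of -3, 5, 2, 7); Brio gets 9.
Among 5, -5, 6, 9, the best is 9 at Z. Subgame-perfect outcome: (XL, Z) with payoffs (7, 9).
Now find the simultaneous Nash equilibrium.
Alto's best replies: W→XL; X→XL; Y→L; Z→XL.
Brio's best replies: S→W; M→W; L→Z; XL→Z.
Only (XL, Z) has each player best-responding; Nash payoffs (7, 9).
Alto earns 7 sequentially versus 7 at the Nash outcome: unchanged.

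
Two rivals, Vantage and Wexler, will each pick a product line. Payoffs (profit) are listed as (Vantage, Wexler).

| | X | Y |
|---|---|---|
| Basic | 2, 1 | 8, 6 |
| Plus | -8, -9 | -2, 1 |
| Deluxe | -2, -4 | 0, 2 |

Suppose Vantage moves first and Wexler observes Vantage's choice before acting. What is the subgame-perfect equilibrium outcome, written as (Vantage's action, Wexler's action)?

Backward induction with Vantage moving first.
- Basic: Wexler compares 1, 6 and picks Y; Vantage would get 8.
- Plus: Wexler compares -9, 1 and picks Y; Vantage would get -2.
- Deluxe: Wexler compares -4, 2 and picks Y; Vantage would get 0.
Vantage's induced payoffs are 8, -2, 0, so Vantage commits to Basic. Subgame-perfect outcome: (Basic, Y) with payoffs (8, 6).

(Basic, Y)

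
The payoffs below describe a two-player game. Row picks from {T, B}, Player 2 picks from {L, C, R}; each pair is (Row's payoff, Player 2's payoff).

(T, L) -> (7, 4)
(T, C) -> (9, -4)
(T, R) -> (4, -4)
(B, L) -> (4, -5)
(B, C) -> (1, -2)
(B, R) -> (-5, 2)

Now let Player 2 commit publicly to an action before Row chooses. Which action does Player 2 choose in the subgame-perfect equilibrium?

Backward induction with Player 2 moving first.
- L → Row plays T (best of 7, 4); Player 2 gets 4.
- C → Row plays T (best of 9, 1); Player 2 gets -4.
- R → Row plays T (best of 4, -5); Player 2 gets -4.
Player 2's induced payoffs are 4, -4, -4, so Player 2 commits to L. Subgame-perfect outcome: (T, L) with payoffs (7, 4).

L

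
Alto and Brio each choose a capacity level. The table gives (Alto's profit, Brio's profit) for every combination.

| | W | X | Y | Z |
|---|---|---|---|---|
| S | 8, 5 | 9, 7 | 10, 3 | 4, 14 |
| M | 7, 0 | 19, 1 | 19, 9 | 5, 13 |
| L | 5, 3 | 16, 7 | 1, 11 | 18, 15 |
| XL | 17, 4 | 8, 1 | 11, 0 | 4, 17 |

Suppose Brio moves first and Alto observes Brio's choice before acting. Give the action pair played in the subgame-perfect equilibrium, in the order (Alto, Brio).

(L, Z)

Work backward from Alto's decision.
- W: Alto compares 8, 7, 5, 17 and picks XL; Brio would get 4.
- X: Alto compares 9, 19, 16, 8 and picks M; Brio would get 1.
- Y: Alto compares 10, 19, 1, 11 and picks M; Brio would get 9.
- Z: Alto compares 4, 5, 18, 4 and picks L; Brio would get 15.
Brio's induced payoffs are 4, 1, 9, 15, so Brio commits to Z. Subgame-perfect outcome: (L, Z) with payoffs (18, 15).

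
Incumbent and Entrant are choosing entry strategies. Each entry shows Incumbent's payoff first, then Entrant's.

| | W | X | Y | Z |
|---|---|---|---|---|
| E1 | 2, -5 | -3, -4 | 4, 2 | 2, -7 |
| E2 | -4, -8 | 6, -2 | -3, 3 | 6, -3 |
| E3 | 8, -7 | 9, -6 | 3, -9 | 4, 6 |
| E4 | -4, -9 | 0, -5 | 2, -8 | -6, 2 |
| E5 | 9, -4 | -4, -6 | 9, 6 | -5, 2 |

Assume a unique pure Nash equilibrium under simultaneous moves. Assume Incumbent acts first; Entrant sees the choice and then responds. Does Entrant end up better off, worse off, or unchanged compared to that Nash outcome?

Work backward from Entrant's decision.
- E1 → Entrant plays Y (best of -5, -4, 2, -7); Incumbent gets 4.
- E2 → Entrant plays Y (best of -8, -2, 3, -3); Incumbent gets -3.
- E3 → Entrant plays Z (best of -7, -6, -9, 6); Incumbent gets 4.
- E4 → Entrant plays Z (best of -9, -5, -8, 2); Incumbent gets -6.
- E5 → Entrant plays Y (best of -4, -6, 6, 2); Incumbent gets 9.
Incumbent's induced payoffs are 4, -3, 4, -6, 9, so Incumbent commits to E5. Subgame-perfect outcome: (E5, Y) with payoffs (9, 6).
Now find the simultaneous Nash equilibrium.
Incumbent's best replies: W→E5; X→E3; Y→E5; Z→E2.
Entrant's best replies: E1→Y; E2→Y; E3→Z; E4→Z; E5→Y.
Only (E5, Y) has each player best-responding; Nash payoffs (9, 6).
Entrant earns 6 sequentially versus 6 at the Nash outcome: unchanged.

unchanged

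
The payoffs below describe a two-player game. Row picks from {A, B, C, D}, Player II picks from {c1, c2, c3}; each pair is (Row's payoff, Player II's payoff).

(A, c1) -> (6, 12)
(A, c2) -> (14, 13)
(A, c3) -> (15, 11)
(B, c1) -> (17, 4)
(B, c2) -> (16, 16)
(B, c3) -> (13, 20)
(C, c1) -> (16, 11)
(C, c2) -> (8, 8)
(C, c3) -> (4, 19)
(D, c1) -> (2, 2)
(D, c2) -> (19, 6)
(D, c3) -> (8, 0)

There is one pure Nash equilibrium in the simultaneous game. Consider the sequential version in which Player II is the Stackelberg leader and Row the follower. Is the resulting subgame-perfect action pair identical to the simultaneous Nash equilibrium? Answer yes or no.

Row best-responds to each possible Player II move:
- c1 → Row plays B (best of 6, 17, 16, 2); Player II gets 4.
- c2 → Row plays D (best of 14, 16, 8, 19); Player II gets 6.
- c3 → Row plays A (best of 15, 13, 4, 8); Player II gets 11.
Maximizing over 4, 6, 11, Player II chooses c3. Subgame-perfect outcome: (A, c3) with payoffs (15, 11).
Now find the simultaneous Nash equilibrium.
Row's best replies: c1→B; c2→D; c3→A.
Player II's best replies: A→c2; B→c3; C→c3; D→c2.
The unique mutual best reply is (D, c2), giving (19, 6).
Sequential outcome (A, c3) differs from the Nash profile (D, c2).

no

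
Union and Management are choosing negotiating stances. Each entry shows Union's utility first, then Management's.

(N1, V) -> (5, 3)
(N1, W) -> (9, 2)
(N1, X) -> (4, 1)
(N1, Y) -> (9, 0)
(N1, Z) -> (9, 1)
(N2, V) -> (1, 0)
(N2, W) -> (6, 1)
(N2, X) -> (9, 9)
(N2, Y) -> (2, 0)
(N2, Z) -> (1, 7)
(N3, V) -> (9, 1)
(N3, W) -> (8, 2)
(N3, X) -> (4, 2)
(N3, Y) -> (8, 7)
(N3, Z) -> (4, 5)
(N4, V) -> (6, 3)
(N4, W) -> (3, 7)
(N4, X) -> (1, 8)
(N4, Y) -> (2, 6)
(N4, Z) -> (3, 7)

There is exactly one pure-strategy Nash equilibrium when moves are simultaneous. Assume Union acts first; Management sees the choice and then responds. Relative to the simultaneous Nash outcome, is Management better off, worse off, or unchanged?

Management best-responds to each possible Union move:
- N1 → Management plays V (best of 3, 2, 1, 0, 1); Union gets 5.
- N2 → Management plays X (best of 0, 1, 9, 0, 7); Union gets 9.
- N3 → Management plays Y (best of 1, 2, 2, 7, 5); Union gets 8.
- N4 → Management plays X (best of 3, 7, 8, 6, 7); Union gets 1.
Maximizing over 5, 9, 8, 1, Union chooses N2. Subgame-perfect outcome: (N2, X) with payoffs (9, 9).
Now find the simultaneous Nash equilibrium.
Union's best replies: V→N3; W→N1; X→N2; Y→N1; Z→N1.
Management's best replies: N1→V; N2→X; N3→Y; N4→X.
The unique mutual best reply is (N2, X), giving (9, 9).
Management earns 9 sequentially versus 9 at the Nash outcome: unchanged.

unchanged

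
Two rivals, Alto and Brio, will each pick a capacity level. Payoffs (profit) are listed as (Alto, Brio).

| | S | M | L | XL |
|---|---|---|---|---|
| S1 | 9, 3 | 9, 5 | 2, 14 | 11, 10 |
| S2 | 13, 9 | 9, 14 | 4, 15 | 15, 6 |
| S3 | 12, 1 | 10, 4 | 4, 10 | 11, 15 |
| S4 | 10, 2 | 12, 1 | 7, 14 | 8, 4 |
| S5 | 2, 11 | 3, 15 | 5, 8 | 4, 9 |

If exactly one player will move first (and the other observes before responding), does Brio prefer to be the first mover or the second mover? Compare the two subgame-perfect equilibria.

second

If Alto leads: Brio's best replies are S1→L, S2→L, S3→XL, S4→L, S5→M; Alto's induced payoffs 2, 4, 11, 7, 3; outcome (S3, XL), payoffs (11, 15).
If Brio leads: Alto's best replies are S→S2, M→S4, L→S4, XL→S2; Brio's induced payoffs 9, 1, 14, 6; outcome (S4, L), payoffs (7, 14).
Brio gets 14 moving first and 15 moving second, so Brio prefers to move second.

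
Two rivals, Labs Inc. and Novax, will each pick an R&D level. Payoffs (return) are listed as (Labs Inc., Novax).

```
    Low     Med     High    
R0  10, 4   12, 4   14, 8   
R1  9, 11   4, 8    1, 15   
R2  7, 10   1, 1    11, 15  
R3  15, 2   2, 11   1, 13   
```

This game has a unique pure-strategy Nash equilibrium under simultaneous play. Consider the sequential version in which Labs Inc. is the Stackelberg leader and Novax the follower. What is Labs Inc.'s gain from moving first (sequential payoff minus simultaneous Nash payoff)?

0

Solve by backward induction (Labs Inc. leads).
- R0: BR = High, leader payoff 14.
- R1: BR = High, leader payoff 1.
- R2: BR = High, leader payoff 11.
- R3: BR = High, leader payoff 1.
Maximizing over 14, 1, 11, 1, Labs Inc. chooses R0. Subgame-perfect outcome: (R0, High) with payoffs (14, 8).
Now find the simultaneous Nash equilibrium.
Labs Inc.'s best replies: Low→R3; Med→R0; High→R0.
Novax's best replies: R0→High; R1→High; R2→High; R3→High.
The unique mutual best reply is (R0, High), giving (14, 8).
Labs Inc.'s commitment gain: 14 − 14 = 0.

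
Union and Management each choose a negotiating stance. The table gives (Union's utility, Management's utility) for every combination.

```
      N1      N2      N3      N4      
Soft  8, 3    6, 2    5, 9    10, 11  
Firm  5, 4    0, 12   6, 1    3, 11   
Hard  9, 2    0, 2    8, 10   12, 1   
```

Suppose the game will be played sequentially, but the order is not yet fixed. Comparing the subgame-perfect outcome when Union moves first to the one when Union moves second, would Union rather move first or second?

If Union leads: Management's best replies are Soft→N4, Firm→N2, Hard→N3; Union's induced payoffs 10, 0, 8; outcome (Soft, N4), payoffs (10, 11).
If Management leads: Union's best replies are N1→Hard, N2→Soft, N3→Hard, N4→Hard; Management's induced payoffs 2, 2, 10, 1; outcome (Hard, N3), payoffs (8, 10).
Union gets 10 moving first and 8 moving second, so Union prefers to move first.

first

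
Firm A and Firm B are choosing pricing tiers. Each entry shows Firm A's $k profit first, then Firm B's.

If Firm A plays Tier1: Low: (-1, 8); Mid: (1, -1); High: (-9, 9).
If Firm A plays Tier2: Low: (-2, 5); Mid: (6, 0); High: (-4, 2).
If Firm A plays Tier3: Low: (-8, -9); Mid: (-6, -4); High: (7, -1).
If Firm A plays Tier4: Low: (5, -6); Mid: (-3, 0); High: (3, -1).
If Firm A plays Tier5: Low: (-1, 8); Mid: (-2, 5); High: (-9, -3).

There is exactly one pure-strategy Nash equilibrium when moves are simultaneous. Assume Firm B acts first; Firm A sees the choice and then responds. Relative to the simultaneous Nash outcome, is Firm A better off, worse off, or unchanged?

worse off

Backward induction with Firm B moving first.
- Low → Firm A plays Tier4 (best of -1, -2, -8, 5, -1); Firm B gets -6.
- Mid → Firm A plays Tier2 (best of 1, 6, -6, -3, -2); Firm B gets 0.
- High → Firm A plays Tier3 (best of -9, -4, 7, 3, -9); Firm B gets -1.
Maximizing over -6, 0, -1, Firm B chooses Mid. Subgame-perfect outcome: (Tier2, Mid) with payoffs (6, 0).
For the simultaneous game, intersect best replies.
Firm A's best replies: Low→Tier4; Mid→Tier2; High→Tier3.
Firm B's best replies: Tier1→High; Tier2→Low; Tier3→High; Tier4→Mid; Tier5→Low.
The unique mutual best reply is (Tier3, High), giving (7, -1).
Firm A earns 6 sequentially versus 7 at the Nash outcome: worse off.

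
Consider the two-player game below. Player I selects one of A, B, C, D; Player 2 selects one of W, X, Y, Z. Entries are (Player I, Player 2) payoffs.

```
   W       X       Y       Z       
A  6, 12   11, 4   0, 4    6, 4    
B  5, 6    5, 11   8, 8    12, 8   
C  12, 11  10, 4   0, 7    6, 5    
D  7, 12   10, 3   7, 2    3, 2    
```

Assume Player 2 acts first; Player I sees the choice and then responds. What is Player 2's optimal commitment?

Backward induction with Player 2 moving first.
- W: Player I compares 6, 5, 12, 7 and picks C; Player 2 would get 11.
- X: Player I compares 11, 5, 10, 10 and picks A; Player 2 would get 4.
- Y: Player I compares 0, 8, 0, 7 and picks B; Player 2 would get 8.
- Z: Player I compares 6, 12, 6, 3 and picks B; Player 2 would get 8.
Maximizing over 11, 4, 8, 8, Player 2 chooses W. Subgame-perfect outcome: (C, W) with payoffs (12, 11).

W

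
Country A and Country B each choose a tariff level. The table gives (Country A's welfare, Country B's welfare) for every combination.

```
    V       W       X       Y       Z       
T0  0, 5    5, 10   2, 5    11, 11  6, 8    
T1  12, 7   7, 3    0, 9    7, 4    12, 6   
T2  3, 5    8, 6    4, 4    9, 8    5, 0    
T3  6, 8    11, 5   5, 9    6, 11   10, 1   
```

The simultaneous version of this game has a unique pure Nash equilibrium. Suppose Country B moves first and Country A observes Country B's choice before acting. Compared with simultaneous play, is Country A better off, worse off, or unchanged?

unchanged

Backward induction with Country B moving first.
- V: BR = T1, leader payoff 7.
- W: BR = T3, leader payoff 5.
- X: BR = T3, leader payoff 9.
- Y: BR = T0, leader payoff 11.
- Z: BR = T1, leader payoff 6.
Country B's induced payoffs are 7, 5, 9, 11, 6, so Country B commits to Y. Subgame-perfect outcome: (T0, Y) with payoffs (11, 11).
Now find the simultaneous Nash equilibrium.
Country A's best replies: V→T1; W→T3; X→T3; Y→T0; Z→T1.
Country B's best replies: T0→Y; T1→X; T2→Y; T3→Y.
The unique mutual best reply is (T0, Y), giving (11, 11).
Country A earns 11 sequentially versus 11 at the Nash outcome: unchanged.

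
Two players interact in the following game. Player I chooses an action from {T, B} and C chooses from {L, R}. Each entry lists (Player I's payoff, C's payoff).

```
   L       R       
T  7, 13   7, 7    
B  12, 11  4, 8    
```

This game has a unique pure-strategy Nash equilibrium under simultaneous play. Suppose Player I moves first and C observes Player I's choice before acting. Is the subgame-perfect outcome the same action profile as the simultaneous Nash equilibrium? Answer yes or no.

yes

Backward induction with Player I moving first.
- T: BR = L, leader payoff 7.
- B: BR = L, leader payoff 12.
Player I's induced payoffs are 7, 12, so Player I commits to B. Subgame-perfect outcome: (B, L) with payoffs (12, 11).
Under simultaneous play:
Player I's best replies: L→B; R→T.
C's best replies: T→L; B→L.
Only (B, L) has each player best-responding; Nash payoffs (12, 11).
Sequential outcome (B, L) coincides with the Nash profile (B, L).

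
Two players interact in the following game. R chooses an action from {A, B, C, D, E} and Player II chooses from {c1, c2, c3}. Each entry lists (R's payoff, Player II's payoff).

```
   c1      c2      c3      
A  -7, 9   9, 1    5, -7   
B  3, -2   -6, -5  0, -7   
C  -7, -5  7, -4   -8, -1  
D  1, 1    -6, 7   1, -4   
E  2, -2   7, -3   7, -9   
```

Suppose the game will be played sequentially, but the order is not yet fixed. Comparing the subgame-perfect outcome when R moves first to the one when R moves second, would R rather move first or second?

If R leads: Player II's best replies are A→c1, B→c1, C→c3, D→c2, E→c1; R's induced payoffs -7, 3, -8, -6, 2; outcome (B, c1), payoffs (3, -2).
If Player II leads: R's best replies are c1→B, c2→A, c3→E; Player II's induced payoffs -2, 1, -9; outcome (A, c2), payoffs (9, 1).
R gets 3 moving first and 9 moving second, so R prefers to move second.

second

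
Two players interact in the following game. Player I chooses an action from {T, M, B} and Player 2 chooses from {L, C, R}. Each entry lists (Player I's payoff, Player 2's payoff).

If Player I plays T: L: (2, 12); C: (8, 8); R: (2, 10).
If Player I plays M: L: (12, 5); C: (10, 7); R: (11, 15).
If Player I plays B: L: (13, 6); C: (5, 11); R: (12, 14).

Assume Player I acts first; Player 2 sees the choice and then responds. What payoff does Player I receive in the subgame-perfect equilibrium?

Backward induction with Player I moving first.
- T → Player 2 plays L (best of 12, 8, 10); Player I gets 2.
- M → Player 2 plays R (best of 5, 7, 15); Player I gets 11.
- B → Player 2 plays R (best of 6, 11, 14); Player I gets 12.
Maximizing over 2, 11, 12, Player I chooses B. Subgame-perfect outcome: (B, R) with payoffs (12, 14).

12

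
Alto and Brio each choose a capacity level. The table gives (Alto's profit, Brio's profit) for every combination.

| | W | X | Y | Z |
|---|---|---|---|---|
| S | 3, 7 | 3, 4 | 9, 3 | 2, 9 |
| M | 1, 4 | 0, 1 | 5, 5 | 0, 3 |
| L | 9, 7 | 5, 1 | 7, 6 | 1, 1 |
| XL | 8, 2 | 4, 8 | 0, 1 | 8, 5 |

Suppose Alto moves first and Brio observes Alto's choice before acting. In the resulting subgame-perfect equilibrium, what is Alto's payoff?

Backward induction with Alto moving first.
- S: BR = Z, leader payoff 2.
- M: BR = Y, leader payoff 5.
- L: BR = W, leader payoff 9.
- XL: BR = X, leader payoff 4.
Among 2, 5, 9, 4, the best is 9 at L. Subgame-perfect outcome: (L, W) with payoffs (9, 7).

9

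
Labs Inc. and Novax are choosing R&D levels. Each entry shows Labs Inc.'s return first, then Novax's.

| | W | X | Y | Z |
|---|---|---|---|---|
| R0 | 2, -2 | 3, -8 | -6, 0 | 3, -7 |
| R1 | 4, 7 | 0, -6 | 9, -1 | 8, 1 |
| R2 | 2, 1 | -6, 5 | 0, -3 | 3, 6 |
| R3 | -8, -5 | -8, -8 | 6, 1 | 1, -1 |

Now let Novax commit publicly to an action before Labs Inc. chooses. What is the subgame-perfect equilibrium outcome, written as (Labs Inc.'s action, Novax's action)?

Solve by backward induction (Novax leads).
- W → Labs Inc. plays R1 (best of 2, 4, 2, -8); Novax gets 7.
- X → Labs Inc. plays R0 (best of 3, 0, -6, -8); Novax gets -8.
- Y → Labs Inc. plays R1 (best of -6, 9, 0, 6); Novax gets -1.
- Z → Labs Inc. plays R1 (best of 3, 8, 3, 1); Novax gets 1.
Maximizing over 7, -8, -1, 1, Novax chooses W. Subgame-perfect outcome: (R1, W) with payoffs (4, 7).

(R1, W)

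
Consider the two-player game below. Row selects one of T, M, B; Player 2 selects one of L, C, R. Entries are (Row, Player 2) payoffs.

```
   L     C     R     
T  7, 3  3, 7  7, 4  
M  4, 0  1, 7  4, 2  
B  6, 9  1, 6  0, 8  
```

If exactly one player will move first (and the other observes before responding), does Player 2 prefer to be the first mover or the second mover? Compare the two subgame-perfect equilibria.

second

If Row leads: Player 2's best replies are T→C, M→C, B→L; Row's induced payoffs 3, 1, 6; outcome (B, L), payoffs (6, 9).
If Player 2 leads: Row's best replies are L→T, C→T, R→T; Player 2's induced payoffs 3, 7, 4; outcome (T, C), payoffs (3, 7).
Player 2 gets 7 moving first and 9 moving second, so Player 2 prefers to move second.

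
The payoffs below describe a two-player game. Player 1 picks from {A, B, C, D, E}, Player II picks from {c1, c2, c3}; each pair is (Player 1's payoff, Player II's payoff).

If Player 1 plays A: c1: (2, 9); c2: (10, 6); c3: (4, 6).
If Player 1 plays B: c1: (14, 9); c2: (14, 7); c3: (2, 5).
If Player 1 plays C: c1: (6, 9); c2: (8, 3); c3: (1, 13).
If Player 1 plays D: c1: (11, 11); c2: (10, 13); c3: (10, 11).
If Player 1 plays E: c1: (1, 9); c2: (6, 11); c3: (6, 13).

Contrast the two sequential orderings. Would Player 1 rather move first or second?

first

If Player 1 leads: Player II's best replies are A→c1, B→c1, C→c3, D→c2, E→c3; Player 1's induced payoffs 2, 14, 1, 10, 6; outcome (B, c1), payoffs (14, 9).
If Player II leads: Player 1's best replies are c1→B, c2→B, c3→D; Player II's induced payoffs 9, 7, 11; outcome (D, c3), payoffs (10, 11).
Player 1 gets 14 moving first and 10 moving second, so Player 1 prefers to move first.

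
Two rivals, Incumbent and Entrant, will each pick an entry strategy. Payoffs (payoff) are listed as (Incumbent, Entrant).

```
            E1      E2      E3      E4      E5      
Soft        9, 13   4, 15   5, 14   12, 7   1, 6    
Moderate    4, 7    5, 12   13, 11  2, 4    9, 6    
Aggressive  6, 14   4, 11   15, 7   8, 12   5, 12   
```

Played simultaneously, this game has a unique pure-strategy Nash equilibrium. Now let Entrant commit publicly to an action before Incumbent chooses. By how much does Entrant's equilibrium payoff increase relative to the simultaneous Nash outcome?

1

Incumbent best-responds to each possible Entrant move:
- E1: Incumbent compares 9, 4, 6 and picks Soft; Entrant would get 13.
- E2: Incumbent compares 4, 5, 4 and picks Moderate; Entrant would get 12.
- E3: Incumbent compares 5, 13, 15 and picks Aggressive; Entrant would get 7.
- E4: Incumbent compares 12, 2, 8 and picks Soft; Entrant would get 7.
- E5: Incumbent compares 1, 9, 5 and picks Moderate; Entrant would get 6.
Among 13, 12, 7, 7, 6, the best is 13 at E1. Subgame-perfect outcome: (Soft, E1) with payoffs (9, 13).
Under simultaneous play:
Incumbent's best replies: E1→Soft; E2→Moderate; E3→Aggressive; E4→Soft; E5→Moderate.
Entrant's best replies: Soft→E2; Moderate→E2; Aggressive→E1.
The unique mutual best reply is (Moderate, E2), giving (5, 12).
Entrant's commitment gain: 13 − 12 = 1.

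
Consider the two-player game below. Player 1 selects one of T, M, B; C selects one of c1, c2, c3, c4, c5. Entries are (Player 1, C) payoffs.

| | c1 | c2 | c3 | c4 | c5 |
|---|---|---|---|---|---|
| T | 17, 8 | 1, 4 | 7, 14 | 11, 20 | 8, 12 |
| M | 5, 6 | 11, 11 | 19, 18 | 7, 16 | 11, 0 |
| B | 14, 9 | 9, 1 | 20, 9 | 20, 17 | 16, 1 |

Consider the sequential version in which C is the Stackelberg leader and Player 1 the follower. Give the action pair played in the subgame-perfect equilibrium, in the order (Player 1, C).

Player 1 best-responds to each possible C move:
- c1: BR = T, leader payoff 8.
- c2: BR = M, leader payoff 11.
- c3: BR = B, leader payoff 9.
- c4: BR = B, leader payoff 17.
- c5: BR = B, leader payoff 1.
C's induced payoffs are 8, 11, 9, 17, 1, so C commits to c4. Subgame-perfect outcome: (B, c4) with payoffs (20, 17).

(B, c4)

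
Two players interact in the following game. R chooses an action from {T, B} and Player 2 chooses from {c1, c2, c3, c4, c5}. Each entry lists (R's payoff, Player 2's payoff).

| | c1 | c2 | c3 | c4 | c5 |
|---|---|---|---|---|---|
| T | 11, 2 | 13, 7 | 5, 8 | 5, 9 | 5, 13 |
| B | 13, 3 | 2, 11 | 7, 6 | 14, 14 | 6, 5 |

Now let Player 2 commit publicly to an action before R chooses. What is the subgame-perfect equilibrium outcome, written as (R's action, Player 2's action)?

(B, c4)

Work backward from R's decision.
- c1: R compares 11, 13 and picks B; Player 2 would get 3.
- c2: R compares 13, 2 and picks T; Player 2 would get 7.
- c3: R compares 5, 7 and picks B; Player 2 would get 6.
- c4: R compares 5, 14 and picks B; Player 2 would get 14.
- c5: R compares 5, 6 and picks B; Player 2 would get 5.
Among 3, 7, 6, 14, 5, the best is 14 at c4. Subgame-perfect outcome: (B, c4) with payoffs (14, 14).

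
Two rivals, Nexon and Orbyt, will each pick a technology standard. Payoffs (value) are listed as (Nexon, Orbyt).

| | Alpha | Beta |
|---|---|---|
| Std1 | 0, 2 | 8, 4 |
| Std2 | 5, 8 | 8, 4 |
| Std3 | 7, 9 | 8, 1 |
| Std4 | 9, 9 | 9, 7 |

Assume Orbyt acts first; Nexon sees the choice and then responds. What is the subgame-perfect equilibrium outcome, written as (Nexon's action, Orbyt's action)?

(Std4, Alpha)

Nexon best-responds to each possible Orbyt move:
- Alpha → Nexon plays Std4 (best of 0, 5, 7, 9); Orbyt gets 9.
- Beta → Nexon plays Std4 (best of 8, 8, 8, 9); Orbyt gets 7.
Orbyt's induced payoffs are 9, 7, so Orbyt commits to Alpha. Subgame-perfect outcome: (Std4, Alpha) with payoffs (9, 9).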